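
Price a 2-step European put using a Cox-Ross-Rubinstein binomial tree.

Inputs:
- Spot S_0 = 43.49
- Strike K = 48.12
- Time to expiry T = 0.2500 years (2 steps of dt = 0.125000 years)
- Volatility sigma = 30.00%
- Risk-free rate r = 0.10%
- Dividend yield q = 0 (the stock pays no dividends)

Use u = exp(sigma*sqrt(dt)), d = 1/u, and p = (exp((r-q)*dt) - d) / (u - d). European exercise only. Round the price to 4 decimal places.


Answer: Price = V(0,0) = 5.8870

Derivation:
dt = T/N = 0.125000
u = exp(sigma*sqrt(dt)) = 1.111895; d = 1/u = 0.899365
p = (exp((r-q)*dt) - d) / (u - d) = 0.474097
Discount per step: exp(-r*dt) = 0.999875
Stock lattice S(k, i) with i counting down-moves:
  k=0: S(0,0) = 43.4900
  k=1: S(1,0) = 48.3563; S(1,1) = 39.1134
  k=2: S(2,0) = 53.7672; S(2,1) = 43.4900; S(2,2) = 35.1772
Terminal payoffs V(N, i) = max(K - S_T, 0):
  V(2,0) = 0.000000; V(2,1) = 4.630000; V(2,2) = 12.942770
Backward induction: V(k, i) = exp(-r*dt) * [p * V(k+1, i) + (1-p) * V(k+1, i+1)].
  V(1,0) = exp(-r*dt) * [p*0.000000 + (1-p)*4.630000] = 2.434629
  V(1,1) = exp(-r*dt) * [p*4.630000 + (1-p)*12.942770] = 9.000590
  V(0,0) = exp(-r*dt) * [p*2.434629 + (1-p)*9.000590] = 5.886955


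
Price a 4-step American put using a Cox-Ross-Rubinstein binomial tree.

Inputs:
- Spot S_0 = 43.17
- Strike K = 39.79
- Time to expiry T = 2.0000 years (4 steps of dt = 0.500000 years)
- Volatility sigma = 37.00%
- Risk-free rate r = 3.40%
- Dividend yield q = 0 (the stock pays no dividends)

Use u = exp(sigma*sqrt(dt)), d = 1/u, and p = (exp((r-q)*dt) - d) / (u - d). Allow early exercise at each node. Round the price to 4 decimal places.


Answer: Price = V(0,0) = 5.7711

Derivation:
dt = T/N = 0.500000
u = exp(sigma*sqrt(dt)) = 1.299045; d = 1/u = 0.769796
p = (exp((r-q)*dt) - d) / (u - d) = 0.467359
Discount per step: exp(-r*dt) = 0.983144
Stock lattice S(k, i) with i counting down-moves:
  k=0: S(0,0) = 43.1700
  k=1: S(1,0) = 56.0798; S(1,1) = 33.2321
  k=2: S(2,0) = 72.8502; S(2,1) = 43.1700; S(2,2) = 25.5819
  k=3: S(3,0) = 94.6357; S(3,1) = 56.0798; S(3,2) = 33.2321; S(3,3) = 19.6929
  k=4: S(4,0) = 122.9360; S(4,1) = 72.8502; S(4,2) = 43.1700; S(4,3) = 25.5819; S(4,4) = 15.1595
Terminal payoffs V(N, i) = max(K - S_T, 0):
  V(4,0) = 0.000000; V(4,1) = 0.000000; V(4,2) = 0.000000; V(4,3) = 14.208056; V(4,4) = 24.630494
Backward induction: V(k, i) = exp(-r*dt) * [p * V(k+1, i) + (1-p) * V(k+1, i+1)]; then take max(V_cont, immediate exercise) for American.
  V(3,0) = exp(-r*dt) * [p*0.000000 + (1-p)*0.000000] = 0.000000; exercise = 0.000000; V(3,0) = max -> 0.000000
  V(3,1) = exp(-r*dt) * [p*0.000000 + (1-p)*0.000000] = 0.000000; exercise = 0.000000; V(3,1) = max -> 0.000000
  V(3,2) = exp(-r*dt) * [p*0.000000 + (1-p)*14.208056] = 7.440232; exercise = 6.557899; V(3,2) = max -> 7.440232
  V(3,3) = exp(-r*dt) * [p*14.208056 + (1-p)*24.630494] = 19.426405; exercise = 20.097117; V(3,3) = max -> 20.097117
  V(2,0) = exp(-r*dt) * [p*0.000000 + (1-p)*0.000000] = 0.000000; exercise = 0.000000; V(2,0) = max -> 0.000000
  V(2,1) = exp(-r*dt) * [p*0.000000 + (1-p)*7.440232] = 3.896173; exercise = 0.000000; V(2,1) = max -> 3.896173
  V(2,2) = exp(-r*dt) * [p*7.440232 + (1-p)*20.097117] = 13.942758; exercise = 14.208056; V(2,2) = max -> 14.208056
  V(1,0) = exp(-r*dt) * [p*0.000000 + (1-p)*3.896173] = 2.040281; exercise = 0.000000; V(1,0) = max -> 2.040281
  V(1,1) = exp(-r*dt) * [p*3.896173 + (1-p)*14.208056] = 9.230448; exercise = 6.557899; V(1,1) = max -> 9.230448
  V(0,0) = exp(-r*dt) * [p*2.040281 + (1-p)*9.230448] = 5.771113; exercise = 0.000000; V(0,0) = max -> 5.771113


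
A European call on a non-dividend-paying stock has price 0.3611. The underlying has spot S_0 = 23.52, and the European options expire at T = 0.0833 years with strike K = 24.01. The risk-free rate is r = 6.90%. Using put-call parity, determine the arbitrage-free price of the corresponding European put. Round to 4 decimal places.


Put-call parity: C - P = S_0 * exp(-qT) - K * exp(-rT).
S_0 * exp(-qT) = 23.5200 * 1.00000000 = 23.52000000
K * exp(-rT) = 24.0100 * 0.99426879 = 23.87239356
P = C - S*exp(-qT) + K*exp(-rT)
P = 0.3611 - 23.52000000 + 23.87239356 = 0.7135

Answer: Put price = 0.7135


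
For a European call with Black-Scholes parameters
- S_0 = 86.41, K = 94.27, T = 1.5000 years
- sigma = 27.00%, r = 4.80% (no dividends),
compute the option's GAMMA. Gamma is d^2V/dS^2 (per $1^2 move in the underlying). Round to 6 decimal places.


Answer: Gamma = 0.013862

Derivation:
d1 = 0.1197994159; d2 = -0.2108816994
phi(d1) = 0.3960897376; exp(-qT) = 1.0000000000; exp(-rT) = 0.9305308958
Gamma = exp(-qT) * phi(d1) / (S * sigma * sqrt(T)) = 1.0000000000 * 0.3960897376 / (86.4100 * 0.2700 * 1.2247448714) = 0.013862


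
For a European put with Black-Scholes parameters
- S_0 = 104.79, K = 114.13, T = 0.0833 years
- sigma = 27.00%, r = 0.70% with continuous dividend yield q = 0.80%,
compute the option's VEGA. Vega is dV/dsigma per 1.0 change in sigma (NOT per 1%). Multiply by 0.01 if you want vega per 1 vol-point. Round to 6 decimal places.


Answer: Vega = 6.891471

Derivation:
d1 = -1.0577481270; d2 = -1.1356748233
phi(d1) = 0.2280126696; exp(-qT) = 0.9993338220; exp(-rT) = 0.9994170700
Vega = S * exp(-qT) * phi(d1) * sqrt(T) = 104.7900 * 0.9993338220 * 0.2280126696 * 0.2886173938 = 6.891471


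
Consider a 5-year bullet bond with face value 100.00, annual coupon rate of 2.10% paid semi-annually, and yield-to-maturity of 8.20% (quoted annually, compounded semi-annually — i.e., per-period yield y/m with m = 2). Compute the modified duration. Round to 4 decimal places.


Coupon per period c = face * coupon_rate / m = 1.050000
Periods per year m = 2; per-period yield y/m = 0.041000
Number of cashflows N = 10
Cashflows (t years, CF_t, discount factor 1/(1+y/m)^(m*t), PV):
  t = 0.5000: CF_t = 1.050000, DF = 0.960615, PV = 1.008646
  t = 1.0000: CF_t = 1.050000, DF = 0.922781, PV = 0.968920
  t = 1.5000: CF_t = 1.050000, DF = 0.886437, PV = 0.930759
  t = 2.0000: CF_t = 1.050000, DF = 0.851524, PV = 0.894101
  t = 2.5000: CF_t = 1.050000, DF = 0.817987, PV = 0.858886
  t = 3.0000: CF_t = 1.050000, DF = 0.785770, PV = 0.825059
  t = 3.5000: CF_t = 1.050000, DF = 0.754823, PV = 0.792564
  t = 4.0000: CF_t = 1.050000, DF = 0.725094, PV = 0.761348
  t = 4.5000: CF_t = 1.050000, DF = 0.696536, PV = 0.731363
  t = 5.0000: CF_t = 101.050000, DF = 0.669103, PV = 67.612816
Price P = sum_t PV_t = 75.384460
First compute Macaulay numerator sum_t t * PV_t:
  t * PV_t at t = 0.5000: 0.504323
  t * PV_t at t = 1.0000: 0.968920
  t * PV_t at t = 1.5000: 1.396138
  t * PV_t at t = 2.0000: 1.788201
  t * PV_t at t = 2.5000: 2.147216
  t * PV_t at t = 3.0000: 2.475177
  t * PV_t at t = 3.5000: 2.773973
  t * PV_t at t = 4.0000: 3.045394
  t * PV_t at t = 4.5000: 3.291132
  t * PV_t at t = 5.0000: 338.064079
Macaulay duration D = 356.454551 / 75.384460 = 4.728488
Modified duration = D / (1 + y/m) = 4.728488 / (1 + 0.041000) = 4.542256

Answer: Modified duration = 4.5423


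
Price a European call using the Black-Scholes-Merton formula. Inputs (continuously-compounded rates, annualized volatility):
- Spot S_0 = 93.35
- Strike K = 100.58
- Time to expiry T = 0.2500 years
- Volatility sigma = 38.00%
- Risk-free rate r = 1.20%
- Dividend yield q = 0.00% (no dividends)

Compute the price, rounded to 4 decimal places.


Answer: Price = 4.3754

Derivation:
d1 = (ln(S/K) + (r - q + 0.5*sigma^2) * T) / (sigma * sqrt(T)) = -0.28182927
d2 = d1 - sigma * sqrt(T) = -0.47182927
exp(-rT) = 0.99700450; exp(-qT) = 1.00000000
C = S_0 * exp(-qT) * N(d1) - K * exp(-rT) * N(d2)
N(d1) = 0.38903721; N(d2) = 0.31852433
C = 93.3500 * 1.00000000 * 0.38903721 - 100.5800 * 0.99700450 * 0.31852433 = 4.3754


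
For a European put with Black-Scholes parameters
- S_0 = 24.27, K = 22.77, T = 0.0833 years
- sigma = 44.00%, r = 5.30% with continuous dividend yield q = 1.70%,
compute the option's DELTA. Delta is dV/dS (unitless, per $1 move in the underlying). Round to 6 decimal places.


d1 = 0.5894826765; d2 = 0.4624910232
phi(d1) = 0.3353154843; exp(-qT) = 0.9985849022; exp(-rT) = 0.9955948313
N(-d1) = 0.2777687649
Delta = -exp(-qT) * N(-d1) = -0.9985849022 * 0.2777687649 = -0.277376

Answer: Delta = -0.277376


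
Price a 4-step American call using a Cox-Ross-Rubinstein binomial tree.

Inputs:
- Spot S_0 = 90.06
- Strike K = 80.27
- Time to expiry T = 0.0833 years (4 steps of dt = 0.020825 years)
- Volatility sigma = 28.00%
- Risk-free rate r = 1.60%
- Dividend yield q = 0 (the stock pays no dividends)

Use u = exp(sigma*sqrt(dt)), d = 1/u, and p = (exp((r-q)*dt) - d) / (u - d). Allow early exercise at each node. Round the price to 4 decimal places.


dt = T/N = 0.020825
u = exp(sigma*sqrt(dt)) = 1.041234; d = 1/u = 0.960399
p = (exp((r-q)*dt) - d) / (u - d) = 0.494022
Discount per step: exp(-r*dt) = 0.999667
Stock lattice S(k, i) with i counting down-moves:
  k=0: S(0,0) = 90.0600
  k=1: S(1,0) = 93.7735; S(1,1) = 86.4935
  k=2: S(2,0) = 97.6402; S(2,1) = 90.0600; S(2,2) = 83.0683
  k=3: S(3,0) = 101.6663; S(3,1) = 93.7735; S(3,2) = 86.4935; S(3,3) = 79.7787
  k=4: S(4,0) = 105.8583; S(4,1) = 97.6402; S(4,2) = 90.0600; S(4,3) = 83.0683; S(4,4) = 76.6194
Terminal payoffs V(N, i) = max(S_T - K, 0):
  V(4,0) = 25.588347; V(4,1) = 17.370170; V(4,2) = 9.790000; V(4,3) = 2.798307; V(4,4) = 0.000000
Backward induction: V(k, i) = exp(-r*dt) * [p * V(k+1, i) + (1-p) * V(k+1, i+1)]; then take max(V_cont, immediate exercise) for American.
  V(3,0) = exp(-r*dt) * [p*25.588347 + (1-p)*17.370170] = 21.422995; exercise = 21.396253; V(3,0) = max -> 21.422995
  V(3,1) = exp(-r*dt) * [p*17.370170 + (1-p)*9.790000] = 13.530265; exercise = 13.503523; V(3,1) = max -> 13.530265
  V(3,2) = exp(-r*dt) * [p*9.790000 + (1-p)*2.798307] = 6.250277; exercise = 6.223536; V(3,2) = max -> 6.250277
  V(3,3) = exp(-r*dt) * [p*2.798307 + (1-p)*0.000000] = 1.381966; exercise = 0.000000; V(3,3) = max -> 1.381966
  V(2,0) = exp(-r*dt) * [p*21.422995 + (1-p)*13.530265] = 17.423644; exercise = 17.370170; V(2,0) = max -> 17.423644
  V(2,1) = exp(-r*dt) * [p*13.530265 + (1-p)*6.250277] = 9.843474; exercise = 9.790000; V(2,1) = max -> 9.843474
  V(2,2) = exp(-r*dt) * [p*6.250277 + (1-p)*1.381966] = 3.785759; exercise = 2.798307; V(2,2) = max -> 3.785759
  V(1,0) = exp(-r*dt) * [p*17.423644 + (1-p)*9.843474] = 13.583721; exercise = 13.503523; V(1,0) = max -> 13.583721
  V(1,1) = exp(-r*dt) * [p*9.843474 + (1-p)*3.785759] = 6.776148; exercise = 6.223536; V(1,1) = max -> 6.776148
  V(0,0) = exp(-r*dt) * [p*13.583721 + (1-p)*6.776148] = 10.135864; exercise = 9.790000; V(0,0) = max -> 10.135864

Answer: Price = V(0,0) = 10.1359


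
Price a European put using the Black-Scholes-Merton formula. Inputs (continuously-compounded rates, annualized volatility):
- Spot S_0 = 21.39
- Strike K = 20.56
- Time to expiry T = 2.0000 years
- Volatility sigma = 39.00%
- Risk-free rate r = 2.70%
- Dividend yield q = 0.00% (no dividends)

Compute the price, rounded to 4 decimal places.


Answer: Price = 3.5467

Derivation:
d1 = (ln(S/K) + (r - q + 0.5*sigma^2) * T) / (sigma * sqrt(T)) = 0.44543391
d2 = d1 - sigma * sqrt(T) = -0.10610938
exp(-rT) = 0.94743211; exp(-qT) = 1.00000000
P = K * exp(-rT) * N(-d2) - S_0 * exp(-qT) * N(-d1)
N(-d1) = 0.32800311; N(-d2) = 0.54225222
P = 20.5600 * 0.94743211 * 0.54225222 - 21.3900 * 1.00000000 * 0.32800311 = 3.5467


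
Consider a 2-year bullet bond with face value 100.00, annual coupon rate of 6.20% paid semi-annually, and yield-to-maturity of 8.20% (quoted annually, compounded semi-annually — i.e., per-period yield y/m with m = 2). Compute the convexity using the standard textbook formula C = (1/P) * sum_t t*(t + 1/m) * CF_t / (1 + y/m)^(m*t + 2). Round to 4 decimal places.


Answer: Convexity = 4.3371

Derivation:
Coupon per period c = face * coupon_rate / m = 3.100000
Periods per year m = 2; per-period yield y/m = 0.041000
Number of cashflows N = 4
Cashflows (t years, CF_t, discount factor 1/(1+y/m)^(m*t), PV):
  t = 0.5000: CF_t = 3.100000, DF = 0.960615, PV = 2.977906
  t = 1.0000: CF_t = 3.100000, DF = 0.922781, PV = 2.860620
  t = 1.5000: CF_t = 3.100000, DF = 0.886437, PV = 2.747954
  t = 2.0000: CF_t = 103.100000, DF = 0.851524, PV = 87.792163
Price P = sum_t PV_t = 96.378643
Convexity numerator sum_t t*(t + 1/m) * CF_t / (1+y/m)^(m*t + 2):
  t = 0.5000: term = 1.373977
  t = 1.0000: term = 3.959588
  t = 1.5000: term = 7.607278
  t = 2.0000: term = 405.064602
Convexity = (1/P) * sum = 418.005446 / 96.378643 = 4.337117


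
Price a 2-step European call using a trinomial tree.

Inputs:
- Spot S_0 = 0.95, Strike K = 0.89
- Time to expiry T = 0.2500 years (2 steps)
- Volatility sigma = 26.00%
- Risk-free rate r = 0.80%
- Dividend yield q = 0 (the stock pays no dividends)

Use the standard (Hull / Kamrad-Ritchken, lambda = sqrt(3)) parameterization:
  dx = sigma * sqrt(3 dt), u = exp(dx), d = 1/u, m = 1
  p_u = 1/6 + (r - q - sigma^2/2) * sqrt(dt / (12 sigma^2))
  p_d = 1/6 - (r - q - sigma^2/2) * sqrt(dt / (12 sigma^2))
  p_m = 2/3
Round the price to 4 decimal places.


Answer: Price = V(0,0) = 0.0868

Derivation:
dt = T/N = 0.125000; dx = sigma*sqrt(3*dt) = 0.159217
u = exp(dx) = 1.172592; d = 1/u = 0.852811
p_u = 0.156539, p_m = 0.666667, p_d = 0.176794
Discount per step: exp(-r*dt) = 0.999000
Stock lattice S(k, j) with j the centered position index:
  k=0: S(0,+0) = 0.9500
  k=1: S(1,-1) = 0.8102; S(1,+0) = 0.9500; S(1,+1) = 1.1140
  k=2: S(2,-2) = 0.6909; S(2,-1) = 0.8102; S(2,+0) = 0.9500; S(2,+1) = 1.1140; S(2,+2) = 1.3062
Terminal payoffs V(N, j) = max(S_T - K, 0):
  V(2,-2) = 0.000000; V(2,-1) = 0.000000; V(2,+0) = 0.060000; V(2,+1) = 0.223963; V(2,+2) = 0.416224
Backward induction: V(k, j) = exp(-r*dt) * [p_u * V(k+1, j+1) + p_m * V(k+1, j) + p_d * V(k+1, j-1)]
  V(1,-1) = exp(-r*dt) * [p_u*0.060000 + p_m*0.000000 + p_d*0.000000] = 0.009383
  V(1,+0) = exp(-r*dt) * [p_u*0.223963 + p_m*0.060000 + p_d*0.000000] = 0.074984
  V(1,+1) = exp(-r*dt) * [p_u*0.416224 + p_m*0.223963 + p_d*0.060000] = 0.224846
  V(0,+0) = exp(-r*dt) * [p_u*0.224846 + p_m*0.074984 + p_d*0.009383] = 0.086758


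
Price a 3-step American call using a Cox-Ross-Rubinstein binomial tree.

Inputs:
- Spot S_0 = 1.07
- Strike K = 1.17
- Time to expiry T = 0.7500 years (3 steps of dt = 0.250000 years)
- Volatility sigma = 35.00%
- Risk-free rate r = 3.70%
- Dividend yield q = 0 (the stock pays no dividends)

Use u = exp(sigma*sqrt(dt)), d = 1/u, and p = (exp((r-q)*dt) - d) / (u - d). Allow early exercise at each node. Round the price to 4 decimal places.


Answer: Price = V(0,0) = 0.1067

Derivation:
dt = T/N = 0.250000
u = exp(sigma*sqrt(dt)) = 1.191246; d = 1/u = 0.839457
p = (exp((r-q)*dt) - d) / (u - d) = 0.482777
Discount per step: exp(-r*dt) = 0.990793
Stock lattice S(k, i) with i counting down-moves:
  k=0: S(0,0) = 1.0700
  k=1: S(1,0) = 1.2746; S(1,1) = 0.8982
  k=2: S(2,0) = 1.5184; S(2,1) = 1.0700; S(2,2) = 0.7540
  k=3: S(3,0) = 1.8088; S(3,1) = 1.2746; S(3,2) = 0.8982; S(3,3) = 0.6330
Terminal payoffs V(N, i) = max(S_T - K, 0):
  V(3,0) = 0.638791; V(3,1) = 0.104633; V(3,2) = 0.000000; V(3,3) = 0.000000
Backward induction: V(k, i) = exp(-r*dt) * [p * V(k+1, i) + (1-p) * V(k+1, i+1)]; then take max(V_cont, immediate exercise) for American.
  V(2,0) = exp(-r*dt) * [p*0.638791 + (1-p)*0.104633] = 0.359175; exercise = 0.348402; V(2,0) = max -> 0.359175
  V(2,1) = exp(-r*dt) * [p*0.104633 + (1-p)*0.000000] = 0.050050; exercise = 0.000000; V(2,1) = max -> 0.050050
  V(2,2) = exp(-r*dt) * [p*0.000000 + (1-p)*0.000000] = 0.000000; exercise = 0.000000; V(2,2) = max -> 0.000000
  V(1,0) = exp(-r*dt) * [p*0.359175 + (1-p)*0.050050] = 0.197453; exercise = 0.104633; V(1,0) = max -> 0.197453
  V(1,1) = exp(-r*dt) * [p*0.050050 + (1-p)*0.000000] = 0.023940; exercise = 0.000000; V(1,1) = max -> 0.023940
  V(0,0) = exp(-r*dt) * [p*0.197453 + (1-p)*0.023940] = 0.106717; exercise = 0.000000; V(0,0) = max -> 0.106717


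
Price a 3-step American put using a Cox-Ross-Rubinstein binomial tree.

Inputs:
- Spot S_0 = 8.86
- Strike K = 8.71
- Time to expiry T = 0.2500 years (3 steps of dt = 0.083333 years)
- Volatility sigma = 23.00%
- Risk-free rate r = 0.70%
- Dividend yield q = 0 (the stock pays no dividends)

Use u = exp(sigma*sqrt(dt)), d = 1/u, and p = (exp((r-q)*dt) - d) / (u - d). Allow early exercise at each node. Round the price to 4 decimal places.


Answer: Price = V(0,0) = 0.3565

Derivation:
dt = T/N = 0.083333
u = exp(sigma*sqrt(dt)) = 1.068649; d = 1/u = 0.935761
p = (exp((r-q)*dt) - d) / (u - d) = 0.487798
Discount per step: exp(-r*dt) = 0.999417
Stock lattice S(k, i) with i counting down-moves:
  k=0: S(0,0) = 8.8600
  k=1: S(1,0) = 9.4682; S(1,1) = 8.2908
  k=2: S(2,0) = 10.1182; S(2,1) = 8.8600; S(2,2) = 7.7582
  k=3: S(3,0) = 10.8128; S(3,1) = 9.4682; S(3,2) = 8.2908; S(3,3) = 7.2599
Terminal payoffs V(N, i) = max(K - S_T, 0):
  V(3,0) = 0.000000; V(3,1) = 0.000000; V(3,2) = 0.419158; V(3,3) = 1.450137
Backward induction: V(k, i) = exp(-r*dt) * [p * V(k+1, i) + (1-p) * V(k+1, i+1)]; then take max(V_cont, immediate exercise) for American.
  V(2,0) = exp(-r*dt) * [p*0.000000 + (1-p)*0.000000] = 0.000000; exercise = 0.000000; V(2,0) = max -> 0.000000
  V(2,1) = exp(-r*dt) * [p*0.000000 + (1-p)*0.419158] = 0.214568; exercise = 0.000000; V(2,1) = max -> 0.214568
  V(2,2) = exp(-r*dt) * [p*0.419158 + (1-p)*1.450137] = 0.946675; exercise = 0.951755; V(2,2) = max -> 0.951755
  V(1,0) = exp(-r*dt) * [p*0.000000 + (1-p)*0.214568] = 0.109838; exercise = 0.000000; V(1,0) = max -> 0.109838
  V(1,1) = exp(-r*dt) * [p*0.214568 + (1-p)*0.951755] = 0.591811; exercise = 0.419158; V(1,1) = max -> 0.591811
  V(0,0) = exp(-r*dt) * [p*0.109838 + (1-p)*0.591811] = 0.356498; exercise = 0.000000; V(0,0) = max -> 0.356498


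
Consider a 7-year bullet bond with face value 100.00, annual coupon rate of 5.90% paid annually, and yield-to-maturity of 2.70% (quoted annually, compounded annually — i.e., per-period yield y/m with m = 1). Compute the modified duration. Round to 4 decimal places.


Coupon per period c = face * coupon_rate / m = 5.900000
Periods per year m = 1; per-period yield y/m = 0.027000
Number of cashflows N = 7
Cashflows (t years, CF_t, discount factor 1/(1+y/m)^(m*t), PV):
  t = 1.0000: CF_t = 5.900000, DF = 0.973710, PV = 5.744888
  t = 2.0000: CF_t = 5.900000, DF = 0.948111, PV = 5.593854
  t = 3.0000: CF_t = 5.900000, DF = 0.923185, PV = 5.446791
  t = 4.0000: CF_t = 5.900000, DF = 0.898914, PV = 5.303594
  t = 5.0000: CF_t = 5.900000, DF = 0.875282, PV = 5.164161
  t = 6.0000: CF_t = 5.900000, DF = 0.852270, PV = 5.028395
  t = 7.0000: CF_t = 105.900000, DF = 0.829864, PV = 87.882591
Price P = sum_t PV_t = 120.164274
First compute Macaulay numerator sum_t t * PV_t:
  t * PV_t at t = 1.0000: 5.744888
  t * PV_t at t = 2.0000: 11.187708
  t * PV_t at t = 3.0000: 16.340372
  t * PV_t at t = 4.0000: 21.214374
  t * PV_t at t = 5.0000: 25.820806
  t * PV_t at t = 6.0000: 30.170368
  t * PV_t at t = 7.0000: 615.178140
Macaulay duration D = 725.656656 / 120.164274 = 6.038872
Modified duration = D / (1 + y/m) = 6.038872 / (1 + 0.027000) = 5.880109

Answer: Modified duration = 5.8801


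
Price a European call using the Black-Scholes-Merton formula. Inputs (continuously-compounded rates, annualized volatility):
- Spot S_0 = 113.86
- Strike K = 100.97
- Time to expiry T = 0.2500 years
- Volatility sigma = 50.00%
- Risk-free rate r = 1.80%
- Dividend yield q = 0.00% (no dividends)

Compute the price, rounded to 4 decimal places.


d1 = (ln(S/K) + (r - q + 0.5*sigma^2) * T) / (sigma * sqrt(T)) = 0.62358472
d2 = d1 - sigma * sqrt(T) = 0.37358472
exp(-rT) = 0.99551011; exp(-qT) = 1.00000000
C = S_0 * exp(-qT) * N(d1) - K * exp(-rT) * N(d2)
N(d1) = 0.73354983; N(d2) = 0.64564335
C = 113.8600 * 1.00000000 * 0.73354983 - 100.9700 * 0.99551011 * 0.64564335 = 18.6241

Answer: Price = 18.6241


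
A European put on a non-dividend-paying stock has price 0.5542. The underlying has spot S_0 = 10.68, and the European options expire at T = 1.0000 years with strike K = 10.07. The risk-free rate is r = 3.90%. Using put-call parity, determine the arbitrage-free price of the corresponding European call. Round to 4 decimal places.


Put-call parity: C - P = S_0 * exp(-qT) - K * exp(-rT).
S_0 * exp(-qT) = 10.6800 * 1.00000000 = 10.68000000
K * exp(-rT) = 10.0700 * 0.96175071 = 9.68482964
C = P + S*exp(-qT) - K*exp(-rT)
C = 0.5542 + 10.68000000 - 9.68482964 = 1.5494

Answer: Call price = 1.5494


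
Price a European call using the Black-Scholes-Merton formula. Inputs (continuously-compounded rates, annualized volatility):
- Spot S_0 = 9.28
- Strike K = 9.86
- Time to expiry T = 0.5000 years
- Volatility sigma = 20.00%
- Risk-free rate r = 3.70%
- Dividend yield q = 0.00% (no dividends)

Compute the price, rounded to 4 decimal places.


Answer: Price = 0.3582

Derivation:
d1 = (ln(S/K) + (r - q + 0.5*sigma^2) * T) / (sigma * sqrt(T)) = -0.22715538
d2 = d1 - sigma * sqrt(T) = -0.36857674
exp(-rT) = 0.98167007; exp(-qT) = 1.00000000
C = S_0 * exp(-qT) * N(d1) - K * exp(-rT) * N(d2)
N(d1) = 0.41015146; N(d2) = 0.35622162
C = 9.2800 * 1.00000000 * 0.41015146 - 9.8600 * 0.98167007 * 0.35622162 = 0.3582


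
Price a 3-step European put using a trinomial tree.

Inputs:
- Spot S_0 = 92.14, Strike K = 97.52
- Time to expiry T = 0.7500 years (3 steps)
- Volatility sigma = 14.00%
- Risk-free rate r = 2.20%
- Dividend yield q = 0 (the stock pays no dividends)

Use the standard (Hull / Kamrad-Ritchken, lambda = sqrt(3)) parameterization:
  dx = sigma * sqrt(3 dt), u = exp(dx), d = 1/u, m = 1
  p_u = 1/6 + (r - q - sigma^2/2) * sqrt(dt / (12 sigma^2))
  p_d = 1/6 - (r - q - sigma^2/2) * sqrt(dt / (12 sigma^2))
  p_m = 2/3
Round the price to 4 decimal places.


Answer: Price = V(0,0) = 6.8642

Derivation:
dt = T/N = 0.250000; dx = sigma*sqrt(3*dt) = 0.121244
u = exp(dx) = 1.128900; d = 1/u = 0.885818
p_u = 0.179245, p_m = 0.666667, p_d = 0.154089
Discount per step: exp(-r*dt) = 0.994515
Stock lattice S(k, j) with j the centered position index:
  k=0: S(0,+0) = 92.1400
  k=1: S(1,-1) = 81.6193; S(1,+0) = 92.1400; S(1,+1) = 104.0168
  k=2: S(2,-2) = 72.2998; S(2,-1) = 81.6193; S(2,+0) = 92.1400; S(2,+1) = 104.0168; S(2,+2) = 117.4246
  k=3: S(3,-3) = 64.0445; S(3,-2) = 72.2998; S(3,-1) = 81.6193; S(3,+0) = 92.1400; S(3,+1) = 104.0168; S(3,+2) = 117.4246; S(3,+3) = 132.5606
Terminal payoffs V(N, j) = max(K - S_T, 0):
  V(3,-3) = 33.475479; V(3,-2) = 25.220151; V(3,-1) = 15.900712; V(3,+0) = 5.380000; V(3,+1) = 0.000000; V(3,+2) = 0.000000; V(3,+3) = 0.000000
Backward induction: V(k, j) = exp(-r*dt) * [p_u * V(k+1, j+1) + p_m * V(k+1, j) + p_d * V(k+1, j-1)]
  V(2,-2) = exp(-r*dt) * [p_u*15.900712 + p_m*25.220151 + p_d*33.475479] = 24.685599
  V(2,-1) = exp(-r*dt) * [p_u*5.380000 + p_m*15.900712 + p_d*25.220151] = 15.366204
  V(2,+0) = exp(-r*dt) * [p_u*0.000000 + p_m*5.380000 + p_d*15.900712] = 6.003675
  V(2,+1) = exp(-r*dt) * [p_u*0.000000 + p_m*0.000000 + p_d*5.380000] = 0.824450
  V(2,+2) = exp(-r*dt) * [p_u*0.000000 + p_m*0.000000 + p_d*0.000000] = 0.000000
  V(1,-1) = exp(-r*dt) * [p_u*6.003675 + p_m*15.366204 + p_d*24.685599] = 15.041080
  V(1,+0) = exp(-r*dt) * [p_u*0.824450 + p_m*6.003675 + p_d*15.366204] = 6.482236
  V(1,+1) = exp(-r*dt) * [p_u*0.000000 + p_m*0.824450 + p_d*6.003675] = 1.466643
  V(0,+0) = exp(-r*dt) * [p_u*1.466643 + p_m*6.482236 + p_d*15.041080] = 6.864182


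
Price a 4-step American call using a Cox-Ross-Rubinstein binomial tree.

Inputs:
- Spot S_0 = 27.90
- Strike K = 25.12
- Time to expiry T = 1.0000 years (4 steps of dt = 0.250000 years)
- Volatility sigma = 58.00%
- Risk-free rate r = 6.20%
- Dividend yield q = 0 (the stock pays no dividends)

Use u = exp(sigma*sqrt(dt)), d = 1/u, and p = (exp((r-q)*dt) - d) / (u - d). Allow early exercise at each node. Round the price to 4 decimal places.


dt = T/N = 0.250000
u = exp(sigma*sqrt(dt)) = 1.336427; d = 1/u = 0.748264
p = (exp((r-q)*dt) - d) / (u - d) = 0.454562
Discount per step: exp(-r*dt) = 0.984620
Stock lattice S(k, i) with i counting down-moves:
  k=0: S(0,0) = 27.9000
  k=1: S(1,0) = 37.2863; S(1,1) = 20.8766
  k=2: S(2,0) = 49.8305; S(2,1) = 27.9000; S(2,2) = 15.6212
  k=3: S(3,0) = 66.5948; S(3,1) = 37.2863; S(3,2) = 20.8766; S(3,3) = 11.6887
  k=4: S(4,0) = 88.9991; S(4,1) = 49.8305; S(4,2) = 27.9000; S(4,3) = 15.6212; S(4,4) = 8.7463
Terminal payoffs V(N, i) = max(S_T - K, 0):
  V(4,0) = 63.879138; V(4,1) = 24.710472; V(4,2) = 2.780000; V(4,3) = 0.000000; V(4,4) = 0.000000
Backward induction: V(k, i) = exp(-r*dt) * [p * V(k+1, i) + (1-p) * V(k+1, i+1)]; then take max(V_cont, immediate exercise) for American.
  V(3,0) = exp(-r*dt) * [p*63.879138 + (1-p)*24.710472] = 41.861171; exercise = 41.474813; V(3,0) = max -> 41.861171
  V(3,1) = exp(-r*dt) * [p*24.710472 + (1-p)*2.780000] = 12.552685; exercise = 12.166327; V(3,1) = max -> 12.552685
  V(3,2) = exp(-r*dt) * [p*2.780000 + (1-p)*0.000000] = 1.244247; exercise = 0.000000; V(3,2) = max -> 1.244247
  V(3,3) = exp(-r*dt) * [p*0.000000 + (1-p)*0.000000] = 0.000000; exercise = 0.000000; V(3,3) = max -> 0.000000
  V(2,0) = exp(-r*dt) * [p*41.861171 + (1-p)*12.552685] = 25.477246; exercise = 24.710472; V(2,0) = max -> 25.477246
  V(2,1) = exp(-r*dt) * [p*12.552685 + (1-p)*1.244247] = 6.286439; exercise = 2.780000; V(2,1) = max -> 6.286439
  V(2,2) = exp(-r*dt) * [p*1.244247 + (1-p)*0.000000] = 0.556889; exercise = 0.000000; V(2,2) = max -> 0.556889
  V(1,0) = exp(-r*dt) * [p*25.477246 + (1-p)*6.286439] = 14.778998; exercise = 12.166327; V(1,0) = max -> 14.778998
  V(1,1) = exp(-r*dt) * [p*6.286439 + (1-p)*0.556889] = 3.112704; exercise = 0.000000; V(1,1) = max -> 3.112704
  V(0,0) = exp(-r*dt) * [p*14.778998 + (1-p)*3.112704] = 8.286324; exercise = 2.780000; V(0,0) = max -> 8.286324

Answer: Price = V(0,0) = 8.2863


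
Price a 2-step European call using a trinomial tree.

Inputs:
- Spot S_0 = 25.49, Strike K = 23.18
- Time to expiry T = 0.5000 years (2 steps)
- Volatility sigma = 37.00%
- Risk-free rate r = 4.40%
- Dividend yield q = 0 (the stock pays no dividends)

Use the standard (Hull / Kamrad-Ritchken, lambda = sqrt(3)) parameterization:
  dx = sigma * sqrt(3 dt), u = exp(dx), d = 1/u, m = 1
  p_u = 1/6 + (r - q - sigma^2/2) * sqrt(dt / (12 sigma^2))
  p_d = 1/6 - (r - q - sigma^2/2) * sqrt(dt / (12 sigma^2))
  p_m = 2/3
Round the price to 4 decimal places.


dt = T/N = 0.250000; dx = sigma*sqrt(3*dt) = 0.320429
u = exp(dx) = 1.377719; d = 1/u = 0.725837
p_u = 0.157129, p_m = 0.666667, p_d = 0.176205
Discount per step: exp(-r*dt) = 0.989060
Stock lattice S(k, j) with j the centered position index:
  k=0: S(0,+0) = 25.4900
  k=1: S(1,-1) = 18.5016; S(1,+0) = 25.4900; S(1,+1) = 35.1181
  k=2: S(2,-2) = 13.4291; S(2,-1) = 18.5016; S(2,+0) = 25.4900; S(2,+1) = 35.1181; S(2,+2) = 48.3828
Terminal payoffs V(N, j) = max(S_T - K, 0):
  V(2,-2) = 0.000000; V(2,-1) = 0.000000; V(2,+0) = 2.310000; V(2,+1) = 11.938063; V(2,+2) = 25.202831
Backward induction: V(k, j) = exp(-r*dt) * [p_u * V(k+1, j+1) + p_m * V(k+1, j) + p_d * V(k+1, j-1)]
  V(1,-1) = exp(-r*dt) * [p_u*2.310000 + p_m*0.000000 + p_d*0.000000] = 0.358996
  V(1,+0) = exp(-r*dt) * [p_u*11.938063 + p_m*2.310000 + p_d*0.000000] = 3.378444
  V(1,+1) = exp(-r*dt) * [p_u*25.202831 + p_m*11.938063 + p_d*2.310000] = 12.190988
  V(0,+0) = exp(-r*dt) * [p_u*12.190988 + p_m*3.378444 + p_d*0.358996] = 4.184820

Answer: Price = V(0,0) = 4.1848


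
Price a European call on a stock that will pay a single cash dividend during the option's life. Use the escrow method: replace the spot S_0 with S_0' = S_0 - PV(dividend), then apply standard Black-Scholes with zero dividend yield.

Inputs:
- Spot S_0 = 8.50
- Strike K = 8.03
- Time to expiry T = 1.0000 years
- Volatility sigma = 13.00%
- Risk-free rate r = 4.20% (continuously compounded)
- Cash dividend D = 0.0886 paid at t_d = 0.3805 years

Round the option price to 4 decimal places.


Answer: Price = 0.8672

Derivation:
PV(D) = D * exp(-r * t_d) = 0.0886 * 0.98414602 = 0.08719534
S_0' = S_0 - PV(D) = 8.5000 - 0.08719534 = 8.41280466
d1 = (ln(S_0'/K) + (r + sigma^2/2)*T) / (sigma*sqrt(T)) = 0.74631063
d2 = d1 - sigma*sqrt(T) = 0.61631063
exp(-rT) = 0.95886978
N(d1) = 0.77226010; N(d2) = 0.73115524
C = S_0' * N(d1) - K * exp(-rT) * N(d2) = 8.41280466 * 0.77226010 - 8.0300 * 0.95886978 * 0.73115524 = 0.8672


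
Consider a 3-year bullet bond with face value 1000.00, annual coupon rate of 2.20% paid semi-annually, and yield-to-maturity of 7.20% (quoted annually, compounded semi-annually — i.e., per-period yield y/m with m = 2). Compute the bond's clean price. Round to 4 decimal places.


Answer: Price = 867.2226

Derivation:
Coupon per period c = face * coupon_rate / m = 11.000000
Periods per year m = 2; per-period yield y/m = 0.036000
Number of cashflows N = 6
Cashflows (t years, CF_t, discount factor 1/(1+y/m)^(m*t), PV):
  t = 0.5000: CF_t = 11.000000, DF = 0.965251, PV = 10.617761
  t = 1.0000: CF_t = 11.000000, DF = 0.931709, PV = 10.248804
  t = 1.5000: CF_t = 11.000000, DF = 0.899333, PV = 9.892668
  t = 2.0000: CF_t = 11.000000, DF = 0.868082, PV = 9.548907
  t = 2.5000: CF_t = 11.000000, DF = 0.837917, PV = 9.217092
  t = 3.0000: CF_t = 1011.000000, DF = 0.808801, PV = 817.697412
Price P = sum_t PV_t = 867.222642


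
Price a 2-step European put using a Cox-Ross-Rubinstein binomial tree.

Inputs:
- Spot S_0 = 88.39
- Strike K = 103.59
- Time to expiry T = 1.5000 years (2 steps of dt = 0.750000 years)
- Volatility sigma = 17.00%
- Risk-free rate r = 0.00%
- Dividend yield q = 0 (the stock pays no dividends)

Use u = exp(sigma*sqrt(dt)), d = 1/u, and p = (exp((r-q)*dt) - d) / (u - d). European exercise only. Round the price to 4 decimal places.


dt = T/N = 0.750000
u = exp(sigma*sqrt(dt)) = 1.158614; d = 1/u = 0.863100
p = (exp((r-q)*dt) - d) / (u - d) = 0.463260
Discount per step: exp(-r*dt) = 1.000000
Stock lattice S(k, i) with i counting down-moves:
  k=0: S(0,0) = 88.3900
  k=1: S(1,0) = 102.4099; S(1,1) = 76.2894
  k=2: S(2,0) = 118.6535; S(2,1) = 88.3900; S(2,2) = 65.8454
Terminal payoffs V(N, i) = max(K - S_T, 0):
  V(2,0) = 0.000000; V(2,1) = 15.200000; V(2,2) = 37.744558
Backward induction: V(k, i) = exp(-r*dt) * [p * V(k+1, i) + (1-p) * V(k+1, i+1)].
  V(1,0) = exp(-r*dt) * [p*0.000000 + (1-p)*15.200000] = 8.158444
  V(1,1) = exp(-r*dt) * [p*15.200000 + (1-p)*37.744558] = 27.300560
  V(0,0) = exp(-r*dt) * [p*8.158444 + (1-p)*27.300560] = 18.432779

Answer: Price = V(0,0) = 18.4328


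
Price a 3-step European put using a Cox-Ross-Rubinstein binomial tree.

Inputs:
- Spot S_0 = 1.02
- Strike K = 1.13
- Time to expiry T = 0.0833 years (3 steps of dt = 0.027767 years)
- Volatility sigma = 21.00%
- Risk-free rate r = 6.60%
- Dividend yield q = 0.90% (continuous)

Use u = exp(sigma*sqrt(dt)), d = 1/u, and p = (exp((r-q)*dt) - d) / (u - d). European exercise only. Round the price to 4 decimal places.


dt = T/N = 0.027767
u = exp(sigma*sqrt(dt)) = 1.035612; d = 1/u = 0.965612
p = (exp((r-q)*dt) - d) / (u - d) = 0.513880
Discount per step: exp(-r*dt) = 0.998169
Stock lattice S(k, i) with i counting down-moves:
  k=0: S(0,0) = 1.0200
  k=1: S(1,0) = 1.0563; S(1,1) = 0.9849
  k=2: S(2,0) = 1.0939; S(2,1) = 1.0200; S(2,2) = 0.9511
  k=3: S(3,0) = 1.1329; S(3,1) = 1.0563; S(3,2) = 0.9849; S(3,3) = 0.9184
Terminal payoffs V(N, i) = max(K - S_T, 0):
  V(3,0) = 0.000000; V(3,1) = 0.073675; V(3,2) = 0.145076; V(3,3) = 0.211650
Backward induction: V(k, i) = exp(-r*dt) * [p * V(k+1, i) + (1-p) * V(k+1, i+1)].
  V(2,0) = exp(-r*dt) * [p*0.000000 + (1-p)*0.073675] = 0.035749
  V(2,1) = exp(-r*dt) * [p*0.073675 + (1-p)*0.145076] = 0.108186
  V(2,2) = exp(-r*dt) * [p*0.145076 + (1-p)*0.211650] = 0.177114
  V(1,0) = exp(-r*dt) * [p*0.035749 + (1-p)*0.108186] = 0.070832
  V(1,1) = exp(-r*dt) * [p*0.108186 + (1-p)*0.177114] = 0.141434
  V(0,0) = exp(-r*dt) * [p*0.070832 + (1-p)*0.141434] = 0.104960

Answer: Price = V(0,0) = 0.1050


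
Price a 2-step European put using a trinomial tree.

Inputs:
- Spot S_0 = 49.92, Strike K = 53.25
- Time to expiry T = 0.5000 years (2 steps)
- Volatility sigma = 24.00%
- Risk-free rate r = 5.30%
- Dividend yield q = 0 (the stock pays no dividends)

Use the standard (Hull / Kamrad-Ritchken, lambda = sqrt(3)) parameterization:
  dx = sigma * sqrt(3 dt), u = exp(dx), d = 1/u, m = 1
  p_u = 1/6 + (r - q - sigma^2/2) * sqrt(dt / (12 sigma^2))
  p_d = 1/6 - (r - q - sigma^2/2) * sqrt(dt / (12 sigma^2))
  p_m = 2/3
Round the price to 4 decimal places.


dt = T/N = 0.250000; dx = sigma*sqrt(3*dt) = 0.207846
u = exp(dx) = 1.231024; d = 1/u = 0.812332
p_u = 0.181221, p_m = 0.666667, p_d = 0.152113
Discount per step: exp(-r*dt) = 0.986837
Stock lattice S(k, j) with j the centered position index:
  k=0: S(0,+0) = 49.9200
  k=1: S(1,-1) = 40.5516; S(1,+0) = 49.9200; S(1,+1) = 61.4527
  k=2: S(2,-2) = 32.9414; S(2,-1) = 40.5516; S(2,+0) = 49.9200; S(2,+1) = 61.4527; S(2,+2) = 75.6497
Terminal payoffs V(N, j) = max(K - S_T, 0):
  V(2,-2) = 20.308623; V(2,-1) = 12.698384; V(2,+0) = 3.330000; V(2,+1) = 0.000000; V(2,+2) = 0.000000
Backward induction: V(k, j) = exp(-r*dt) * [p_u * V(k+1, j+1) + p_m * V(k+1, j) + p_d * V(k+1, j-1)]
  V(1,-1) = exp(-r*dt) * [p_u*3.330000 + p_m*12.698384 + p_d*20.308623] = 11.998218
  V(1,+0) = exp(-r*dt) * [p_u*0.000000 + p_m*3.330000 + p_d*12.698384] = 4.096939
  V(1,+1) = exp(-r*dt) * [p_u*0.000000 + p_m*0.000000 + p_d*3.330000] = 0.499868
  V(0,+0) = exp(-r*dt) * [p_u*0.499868 + p_m*4.096939 + p_d*11.998218] = 4.585793

Answer: Price = V(0,0) = 4.5858


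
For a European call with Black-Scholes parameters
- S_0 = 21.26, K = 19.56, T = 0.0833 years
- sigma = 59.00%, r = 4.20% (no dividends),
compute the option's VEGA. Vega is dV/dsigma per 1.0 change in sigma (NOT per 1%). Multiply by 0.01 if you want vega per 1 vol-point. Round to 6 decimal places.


d1 = 0.5951088604; d2 = 0.4248245981
phi(d1) = 0.3341999505; exp(-qT) = 1.0000000000; exp(-rT) = 0.9965075130
Vega = S * exp(-qT) * phi(d1) * sqrt(T) = 21.2600 * 1.0000000000 * 0.3341999505 * 0.2886173938 = 2.050653

Answer: Vega = 2.050653


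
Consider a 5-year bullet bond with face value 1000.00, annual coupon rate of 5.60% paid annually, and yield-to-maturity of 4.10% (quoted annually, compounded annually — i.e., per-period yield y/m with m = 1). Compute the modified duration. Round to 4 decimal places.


Coupon per period c = face * coupon_rate / m = 56.000000
Periods per year m = 1; per-period yield y/m = 0.041000
Number of cashflows N = 5
Cashflows (t years, CF_t, discount factor 1/(1+y/m)^(m*t), PV):
  t = 1.0000: CF_t = 56.000000, DF = 0.960615, PV = 53.794428
  t = 2.0000: CF_t = 56.000000, DF = 0.922781, PV = 51.675724
  t = 3.0000: CF_t = 56.000000, DF = 0.886437, PV = 49.640465
  t = 4.0000: CF_t = 56.000000, DF = 0.851524, PV = 47.685365
  t = 5.0000: CF_t = 1056.000000, DF = 0.817987, PV = 863.794174
Price P = sum_t PV_t = 1066.590156
First compute Macaulay numerator sum_t t * PV_t:
  t * PV_t at t = 1.0000: 53.794428
  t * PV_t at t = 2.0000: 103.351448
  t * PV_t at t = 3.0000: 148.921394
  t * PV_t at t = 4.0000: 190.741459
  t * PV_t at t = 5.0000: 4318.970871
Macaulay duration D = 4815.779600 / 1066.590156 = 4.515117
Modified duration = D / (1 + y/m) = 4.515117 / (1 + 0.041000) = 4.337288

Answer: Modified duration = 4.3373


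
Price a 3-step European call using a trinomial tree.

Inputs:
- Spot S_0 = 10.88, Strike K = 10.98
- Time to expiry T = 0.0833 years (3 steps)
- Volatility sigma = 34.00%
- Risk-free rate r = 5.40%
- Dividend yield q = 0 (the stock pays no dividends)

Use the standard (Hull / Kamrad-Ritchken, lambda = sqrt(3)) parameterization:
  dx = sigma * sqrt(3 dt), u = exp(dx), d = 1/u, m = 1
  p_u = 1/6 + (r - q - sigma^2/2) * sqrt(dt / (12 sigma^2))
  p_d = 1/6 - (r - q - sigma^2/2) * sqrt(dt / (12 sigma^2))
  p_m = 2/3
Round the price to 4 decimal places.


Answer: Price = V(0,0) = 0.3801

Derivation:
dt = T/N = 0.027767; dx = sigma*sqrt(3*dt) = 0.098130
u = exp(dx) = 1.103106; d = 1/u = 0.906531
p_u = 0.166129, p_m = 0.666667, p_d = 0.167204
Discount per step: exp(-r*dt) = 0.998502
Stock lattice S(k, j) with j the centered position index:
  k=0: S(0,+0) = 10.8800
  k=1: S(1,-1) = 9.8631; S(1,+0) = 10.8800; S(1,+1) = 12.0018
  k=2: S(2,-2) = 8.9412; S(2,-1) = 9.8631; S(2,+0) = 10.8800; S(2,+1) = 12.0018; S(2,+2) = 13.2393
  k=3: S(3,-3) = 8.1054; S(3,-2) = 8.9412; S(3,-1) = 9.8631; S(3,+0) = 10.8800; S(3,+1) = 12.0018; S(3,+2) = 13.2393; S(3,+3) = 14.6043
Terminal payoffs V(N, j) = max(S_T - K, 0):
  V(3,-3) = 0.000000; V(3,-2) = 0.000000; V(3,-1) = 0.000000; V(3,+0) = 0.000000; V(3,+1) = 1.021794; V(3,+2) = 2.259252; V(3,+3) = 3.624300
Backward induction: V(k, j) = exp(-r*dt) * [p_u * V(k+1, j+1) + p_m * V(k+1, j) + p_d * V(k+1, j-1)]
  V(2,-2) = exp(-r*dt) * [p_u*0.000000 + p_m*0.000000 + p_d*0.000000] = 0.000000
  V(2,-1) = exp(-r*dt) * [p_u*0.000000 + p_m*0.000000 + p_d*0.000000] = 0.000000
  V(2,+0) = exp(-r*dt) * [p_u*1.021794 + p_m*0.000000 + p_d*0.000000] = 0.169495
  V(2,+1) = exp(-r*dt) * [p_u*2.259252 + p_m*1.021794 + p_d*0.000000] = 1.054941
  V(2,+2) = exp(-r*dt) * [p_u*3.624300 + p_m*2.259252 + p_d*1.021794] = 2.275703
  V(1,-1) = exp(-r*dt) * [p_u*0.169495 + p_m*0.000000 + p_d*0.000000] = 0.028116
  V(1,+0) = exp(-r*dt) * [p_u*1.054941 + p_m*0.169495 + p_d*0.000000] = 0.287821
  V(1,+1) = exp(-r*dt) * [p_u*2.275703 + p_m*1.054941 + p_d*0.169495] = 1.108032
  V(0,+0) = exp(-r*dt) * [p_u*1.108032 + p_m*0.287821 + p_d*0.028116] = 0.380088


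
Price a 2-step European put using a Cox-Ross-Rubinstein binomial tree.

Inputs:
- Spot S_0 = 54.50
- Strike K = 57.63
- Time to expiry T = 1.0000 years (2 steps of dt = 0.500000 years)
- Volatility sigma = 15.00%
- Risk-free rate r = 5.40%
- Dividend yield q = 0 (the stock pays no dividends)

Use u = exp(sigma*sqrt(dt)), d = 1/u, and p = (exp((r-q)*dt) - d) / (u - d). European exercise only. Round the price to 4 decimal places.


dt = T/N = 0.500000
u = exp(sigma*sqrt(dt)) = 1.111895; d = 1/u = 0.899365
p = (exp((r-q)*dt) - d) / (u - d) = 0.602280
Discount per step: exp(-r*dt) = 0.973361
Stock lattice S(k, i) with i counting down-moves:
  k=0: S(0,0) = 54.5000
  k=1: S(1,0) = 60.5983; S(1,1) = 49.0154
  k=2: S(2,0) = 67.3790; S(2,1) = 54.5000; S(2,2) = 44.0828
Terminal payoffs V(N, i) = max(K - S_T, 0):
  V(2,0) = 0.000000; V(2,1) = 3.130000; V(2,2) = 13.547245
Backward induction: V(k, i) = exp(-r*dt) * [p * V(k+1, i) + (1-p) * V(k+1, i+1)].
  V(1,0) = exp(-r*dt) * [p*0.000000 + (1-p)*3.130000] = 1.211703
  V(1,1) = exp(-r*dt) * [p*3.130000 + (1-p)*13.547245] = 7.079401
  V(0,0) = exp(-r*dt) * [p*1.211703 + (1-p)*7.079401] = 3.450960

Answer: Price = V(0,0) = 3.4510


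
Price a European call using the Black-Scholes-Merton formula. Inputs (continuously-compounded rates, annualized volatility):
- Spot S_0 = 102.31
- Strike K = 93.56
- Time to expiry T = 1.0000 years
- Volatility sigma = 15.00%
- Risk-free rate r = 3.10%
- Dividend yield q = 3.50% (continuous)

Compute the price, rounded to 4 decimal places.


d1 = (ln(S/K) + (r - q + 0.5*sigma^2) * T) / (sigma * sqrt(T)) = 0.64436319
d2 = d1 - sigma * sqrt(T) = 0.49436319
exp(-rT) = 0.96947557; exp(-qT) = 0.96560542
C = S_0 * exp(-qT) * N(d1) - K * exp(-rT) * N(d2)
N(d1) = 0.74033003; N(d2) = 0.68947515
C = 102.3100 * 0.96560542 * 0.74033003 - 93.5600 * 0.96947557 * 0.68947515 = 10.5998

Answer: Price = 10.5998


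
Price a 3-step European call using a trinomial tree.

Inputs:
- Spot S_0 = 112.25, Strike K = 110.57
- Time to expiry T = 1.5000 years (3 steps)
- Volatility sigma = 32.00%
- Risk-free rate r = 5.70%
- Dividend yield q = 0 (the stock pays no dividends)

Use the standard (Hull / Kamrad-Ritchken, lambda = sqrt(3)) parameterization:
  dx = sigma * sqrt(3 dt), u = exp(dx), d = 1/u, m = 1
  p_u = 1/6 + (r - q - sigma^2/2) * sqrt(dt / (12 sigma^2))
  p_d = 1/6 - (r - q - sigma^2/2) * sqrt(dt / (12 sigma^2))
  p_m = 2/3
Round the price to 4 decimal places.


dt = T/N = 0.500000; dx = sigma*sqrt(3*dt) = 0.391918
u = exp(dx) = 1.479817; d = 1/u = 0.675759
p_u = 0.170366, p_m = 0.666667, p_d = 0.162967
Discount per step: exp(-r*dt) = 0.971902
Stock lattice S(k, j) with j the centered position index:
  k=0: S(0,+0) = 112.2500
  k=1: S(1,-1) = 75.8540; S(1,+0) = 112.2500; S(1,+1) = 166.1094
  k=2: S(2,-2) = 51.2590; S(2,-1) = 75.8540; S(2,+0) = 112.2500; S(2,+1) = 166.1094; S(2,+2) = 245.8116
  k=3: S(3,-3) = 34.6388; S(3,-2) = 51.2590; S(3,-1) = 75.8540; S(3,+0) = 112.2500; S(3,+1) = 166.1094; S(3,+2) = 245.8116; S(3,+3) = 363.7561
Terminal payoffs V(N, j) = max(S_T - K, 0):
  V(3,-3) = 0.000000; V(3,-2) = 0.000000; V(3,-1) = 0.000000; V(3,+0) = 1.680000; V(3,+1) = 55.539446; V(3,+2) = 135.241564; V(3,+3) = 253.186105
Backward induction: V(k, j) = exp(-r*dt) * [p_u * V(k+1, j+1) + p_m * V(k+1, j) + p_d * V(k+1, j-1)]
  V(2,-2) = exp(-r*dt) * [p_u*0.000000 + p_m*0.000000 + p_d*0.000000] = 0.000000
  V(2,-1) = exp(-r*dt) * [p_u*1.680000 + p_m*0.000000 + p_d*0.000000] = 0.278174
  V(2,+0) = exp(-r*dt) * [p_u*55.539446 + p_m*1.680000 + p_d*0.000000] = 10.284725
  V(2,+1) = exp(-r*dt) * [p_u*135.241564 + p_m*55.539446 + p_d*1.680000] = 58.645267
  V(2,+2) = exp(-r*dt) * [p_u*253.186105 + p_m*135.241564 + p_d*55.539446] = 138.346933
  V(1,-1) = exp(-r*dt) * [p_u*10.284725 + p_m*0.278174 + p_d*0.000000] = 1.883178
  V(1,+0) = exp(-r*dt) * [p_u*58.645267 + p_m*10.284725 + p_d*0.278174] = 16.418346
  V(1,+1) = exp(-r*dt) * [p_u*138.346933 + p_m*58.645267 + p_d*10.284725] = 62.534707
  V(0,+0) = exp(-r*dt) * [p_u*62.534707 + p_m*16.418346 + p_d*1.883178] = 21.290758

Answer: Price = V(0,0) = 21.2908
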